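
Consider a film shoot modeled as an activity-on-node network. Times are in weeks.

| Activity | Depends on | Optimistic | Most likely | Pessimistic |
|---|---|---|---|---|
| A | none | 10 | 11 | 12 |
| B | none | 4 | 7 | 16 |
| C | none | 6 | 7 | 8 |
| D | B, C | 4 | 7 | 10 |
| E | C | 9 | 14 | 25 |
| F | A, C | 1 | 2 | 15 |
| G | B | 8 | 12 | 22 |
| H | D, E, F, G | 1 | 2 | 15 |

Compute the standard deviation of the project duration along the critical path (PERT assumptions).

te_A = (10 + 4·11 + 12)/6 = 66/6 = 11; σ²_A = ((12−10)/6)² = 0.111
te_B = (4 + 4·7 + 16)/6 = 48/6 = 8; σ²_B = ((16−4)/6)² = 4.000
te_C = (6 + 4·7 + 8)/6 = 42/6 = 7; σ²_C = ((8−6)/6)² = 0.111
te_D = (4 + 4·7 + 10)/6 = 42/6 = 7; σ²_D = ((10−4)/6)² = 1.000
te_E = (9 + 4·14 + 25)/6 = 90/6 = 15; σ²_E = ((25−9)/6)² = 7.111
te_F = (1 + 4·2 + 15)/6 = 24/6 = 4; σ²_F = ((15−1)/6)² = 5.444
te_G = (8 + 4·12 + 22)/6 = 78/6 = 13; σ²_G = ((22−8)/6)² = 5.444
te_H = (1 + 4·2 + 15)/6 = 24/6 = 4; σ²_H = ((15−1)/6)² = 5.444

Forward pass:
ES_A = 0; EF_A = 11
ES_B = 0; EF_B = 8
ES_C = 0; EF_C = 7
ES_D = max(EF_B=8, EF_C=7) = 8; EF_D = 8+7 = 15
ES_E = 7; EF_E = 7+15 = 22
ES_F = max(EF_A=11, EF_C=7) = 11; EF_F = 11+4 = 15
ES_G = 8; EF_G = 8+13 = 21
ES_H = max(EF_D=15, EF_E=22, EF_F=15, EF_G=21) = 22; EF_H = 22+4 = 26
Expected project duration μ = 26 weeks. Critical path: C → E → H.

Variance along critical path = 0.111 + 7.111 + 5.444 = 12.667
σ = √12.667 = 3.559 weeks

3.56 weeks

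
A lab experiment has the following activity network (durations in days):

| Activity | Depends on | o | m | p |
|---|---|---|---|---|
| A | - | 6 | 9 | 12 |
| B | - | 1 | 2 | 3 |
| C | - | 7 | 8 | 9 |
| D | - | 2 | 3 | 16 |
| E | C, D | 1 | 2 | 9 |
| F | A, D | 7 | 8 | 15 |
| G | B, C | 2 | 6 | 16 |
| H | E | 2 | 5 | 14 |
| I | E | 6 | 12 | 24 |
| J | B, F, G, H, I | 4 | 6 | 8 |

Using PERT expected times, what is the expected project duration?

30 days

te_A = (6 + 4·9 + 12)/6 = 54/6 = 9
te_B = (1 + 4·2 + 3)/6 = 12/6 = 2
te_C = (7 + 4·8 + 9)/6 = 48/6 = 8
te_D = (2 + 4·3 + 16)/6 = 30/6 = 5
te_E = (1 + 4·2 + 9)/6 = 18/6 = 3
te_F = (7 + 4·8 + 15)/6 = 54/6 = 9
te_G = (2 + 4·6 + 16)/6 = 42/6 = 7
te_H = (2 + 4·5 + 14)/6 = 36/6 = 6
te_I = (6 + 4·12 + 24)/6 = 78/6 = 13
te_J = (4 + 4·6 + 8)/6 = 36/6 = 6

Forward pass:
ES_A = 0; EF_A = 9
ES_B = 0; EF_B = 2
ES_C = 0; EF_C = 8
ES_D = 0; EF_D = 5
ES_E = max(EF_C=8, EF_D=5) = 8; EF_E = 8+3 = 11
ES_F = max(EF_A=9, EF_D=5) = 9; EF_F = 9+9 = 18
ES_G = max(EF_B=2, EF_C=8) = 8; EF_G = 8+7 = 15
ES_H = 11; EF_H = 11+6 = 17
ES_I = 11; EF_I = 11+13 = 24
ES_J = max(EF_B=2, EF_F=18, EF_G=15, EF_H=17, EF_I=24) = 24; EF_J = 24+6 = 30
Expected project duration μ = 30 days. Critical path: C → E → I → J.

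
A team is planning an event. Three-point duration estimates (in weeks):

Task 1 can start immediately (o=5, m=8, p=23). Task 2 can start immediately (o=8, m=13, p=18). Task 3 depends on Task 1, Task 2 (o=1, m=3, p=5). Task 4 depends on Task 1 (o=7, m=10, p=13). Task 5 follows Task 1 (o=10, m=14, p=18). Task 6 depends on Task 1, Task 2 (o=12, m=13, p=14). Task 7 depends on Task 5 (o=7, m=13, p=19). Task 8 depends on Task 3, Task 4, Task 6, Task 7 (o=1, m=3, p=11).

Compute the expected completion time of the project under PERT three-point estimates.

te_Task 1 = (5 + 4·8 + 23)/6 = 60/6 = 10
te_Task 2 = (8 + 4·13 + 18)/6 = 78/6 = 13
te_Task 3 = (1 + 4·3 + 5)/6 = 18/6 = 3
te_Task 4 = (7 + 4·10 + 13)/6 = 60/6 = 10
te_Task 5 = (10 + 4·14 + 18)/6 = 84/6 = 14
te_Task 6 = (12 + 4·13 + 14)/6 = 78/6 = 13
te_Task 7 = (7 + 4·13 + 19)/6 = 78/6 = 13
te_Task 8 = (1 + 4·3 + 11)/6 = 24/6 = 4

Forward pass:
ES_Task 1 = 0; EF_Task 1 = 10
ES_Task 2 = 0; EF_Task 2 = 13
ES_Task 3 = max(EF_Task 1=10, EF_Task 2=13) = 13; EF_Task 3 = 13+3 = 16
ES_Task 4 = 10; EF_Task 4 = 10+10 = 20
ES_Task 5 = 10; EF_Task 5 = 10+14 = 24
ES_Task 6 = max(EF_Task 1=10, EF_Task 2=13) = 13; EF_Task 6 = 13+13 = 26
ES_Task 7 = 24; EF_Task 7 = 24+13 = 37
ES_Task 8 = max(EF_Task 3=16, EF_Task 4=20, EF_Task 6=26, EF_Task 7=37) = 37; EF_Task 8 = 37+4 = 41
Expected project duration μ = 41 weeks. Critical path: Task 1 → Task 5 → Task 7 → Task 8.

41 weeks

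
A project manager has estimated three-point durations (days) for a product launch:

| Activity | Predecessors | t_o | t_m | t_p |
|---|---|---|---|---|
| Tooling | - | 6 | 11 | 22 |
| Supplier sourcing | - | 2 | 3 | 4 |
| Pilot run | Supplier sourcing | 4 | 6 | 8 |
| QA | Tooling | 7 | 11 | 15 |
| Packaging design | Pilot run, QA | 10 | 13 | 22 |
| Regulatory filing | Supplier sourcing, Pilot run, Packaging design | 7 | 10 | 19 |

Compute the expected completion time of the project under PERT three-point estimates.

te_Tooling = (6 + 4·11 + 22)/6 = 72/6 = 12
te_Supplier sourcing = (2 + 4·3 + 4)/6 = 18/6 = 3
te_Pilot run = (4 + 4·6 + 8)/6 = 36/6 = 6
te_QA = (7 + 4·11 + 15)/6 = 66/6 = 11
te_Packaging design = (10 + 4·13 + 22)/6 = 84/6 = 14
te_Regulatory filing = (7 + 4·10 + 19)/6 = 66/6 = 11

Forward pass:
ES_Tooling = 0; EF_Tooling = 12
ES_Supplier sourcing = 0; EF_Supplier sourcing = 3
ES_Pilot run = 3; EF_Pilot run = 3+6 = 9
ES_QA = 12; EF_QA = 12+11 = 23
ES_Packaging design = max(EF_Pilot run=9, EF_QA=23) = 23; EF_Packaging design = 23+14 = 37
ES_Regulatory filing = max(EF_Supplier sourcing=3, EF_Pilot run=9, EF_Packaging design=37) = 37; EF_Regulatory filing = 37+11 = 48
Expected project duration μ = 48 days. Critical path: Tooling → QA → Packaging design → Regulatory filing.

48 days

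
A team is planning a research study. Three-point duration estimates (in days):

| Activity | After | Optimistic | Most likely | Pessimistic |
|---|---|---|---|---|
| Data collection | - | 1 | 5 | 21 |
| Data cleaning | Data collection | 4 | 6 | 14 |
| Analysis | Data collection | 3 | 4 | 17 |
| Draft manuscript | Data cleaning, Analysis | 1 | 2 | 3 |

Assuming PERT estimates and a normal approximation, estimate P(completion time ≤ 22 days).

0.946

te_Data collection = (1 + 4·5 + 21)/6 = 42/6 = 7; σ²_Data collection = ((21−1)/6)² = 11.111
te_Data cleaning = (4 + 4·6 + 14)/6 = 42/6 = 7; σ²_Data cleaning = ((14−4)/6)² = 2.778
te_Analysis = (3 + 4·4 + 17)/6 = 36/6 = 6; σ²_Analysis = ((17−3)/6)² = 5.444
te_Draft manuscript = (1 + 4·2 + 3)/6 = 12/6 = 2; σ²_Draft manuscript = ((3−1)/6)² = 0.111

Forward pass:
ES_Data collection = 0; EF_Data collection = 7
ES_Data cleaning = 7; EF_Data cleaning = 7+7 = 14
ES_Analysis = 7; EF_Analysis = 7+6 = 13
ES_Draft manuscript = max(EF_Data cleaning=14, EF_Analysis=13) = 14; EF_Draft manuscript = 14+2 = 16
Expected project duration μ = 16 days. Critical path: Data collection → Data cleaning → Draft manuscript.

Variance along critical path = 11.111 + 2.778 + 0.111 = 14.000; σ = √14.000 = 3.742 days.
Z = (22 − 16) / 3.742 = 1.604
P(T ≤ 22) = Φ(1.604) ≈ 0.946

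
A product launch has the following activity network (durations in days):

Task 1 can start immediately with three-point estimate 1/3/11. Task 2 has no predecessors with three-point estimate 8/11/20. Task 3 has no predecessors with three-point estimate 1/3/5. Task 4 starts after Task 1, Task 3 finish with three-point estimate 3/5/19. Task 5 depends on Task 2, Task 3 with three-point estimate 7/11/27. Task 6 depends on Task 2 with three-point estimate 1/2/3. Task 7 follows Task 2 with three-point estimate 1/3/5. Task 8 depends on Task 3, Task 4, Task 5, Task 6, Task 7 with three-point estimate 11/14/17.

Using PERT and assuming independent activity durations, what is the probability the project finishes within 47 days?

te_Task 1 = (1 + 4·3 + 11)/6 = 24/6 = 4; σ²_Task 1 = ((11−1)/6)² = 2.778
te_Task 2 = (8 + 4·11 + 20)/6 = 72/6 = 12; σ²_Task 2 = ((20−8)/6)² = 4.000
te_Task 3 = (1 + 4·3 + 5)/6 = 18/6 = 3; σ²_Task 3 = ((5−1)/6)² = 0.444
te_Task 4 = (3 + 4·5 + 19)/6 = 42/6 = 7; σ²_Task 4 = ((19−3)/6)² = 7.111
te_Task 5 = (7 + 4·11 + 27)/6 = 78/6 = 13; σ²_Task 5 = ((27−7)/6)² = 11.111
te_Task 6 = (1 + 4·2 + 3)/6 = 12/6 = 2; σ²_Task 6 = ((3−1)/6)² = 0.111
te_Task 7 = (1 + 4·3 + 5)/6 = 18/6 = 3; σ²_Task 7 = ((5−1)/6)² = 0.444
te_Task 8 = (11 + 4·14 + 17)/6 = 84/6 = 14; σ²_Task 8 = ((17−11)/6)² = 1.000

Forward pass:
ES_Task 1 = 0; EF_Task 1 = 4
ES_Task 2 = 0; EF_Task 2 = 12
ES_Task 3 = 0; EF_Task 3 = 3
ES_Task 4 = max(EF_Task 1=4, EF_Task 3=3) = 4; EF_Task 4 = 4+7 = 11
ES_Task 5 = max(EF_Task 2=12, EF_Task 3=3) = 12; EF_Task 5 = 12+13 = 25
ES_Task 6 = 12; EF_Task 6 = 12+2 = 14
ES_Task 7 = 12; EF_Task 7 = 12+3 = 15
ES_Task 8 = max(EF_Task 3=3, EF_Task 4=11, EF_Task 5=25, EF_Task 6=14, EF_Task 7=15) = 25; EF_Task 8 = 25+14 = 39
Expected project duration μ = 39 days. Critical path: Task 2 → Task 5 → Task 8.

Variance along critical path = 4.000 + 11.111 + 1.000 = 16.111; σ = √16.111 = 4.014 days.
Z = (47 − 39) / 4.014 = 1.993
P(T ≤ 47) = Φ(1.993) ≈ 0.977

0.977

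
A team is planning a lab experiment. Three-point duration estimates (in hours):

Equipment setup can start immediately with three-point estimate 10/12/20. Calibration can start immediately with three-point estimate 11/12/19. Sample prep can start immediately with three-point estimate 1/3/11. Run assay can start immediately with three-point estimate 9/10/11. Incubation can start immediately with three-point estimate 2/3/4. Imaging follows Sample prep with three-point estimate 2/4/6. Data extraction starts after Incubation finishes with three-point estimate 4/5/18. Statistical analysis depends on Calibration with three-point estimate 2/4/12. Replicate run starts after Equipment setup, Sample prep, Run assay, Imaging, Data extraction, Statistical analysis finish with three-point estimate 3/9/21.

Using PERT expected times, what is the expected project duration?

28 hours

te_Equipment setup = (10 + 4·12 + 20)/6 = 78/6 = 13
te_Calibration = (11 + 4·12 + 19)/6 = 78/6 = 13
te_Sample prep = (1 + 4·3 + 11)/6 = 24/6 = 4
te_Run assay = (9 + 4·10 + 11)/6 = 60/6 = 10
te_Incubation = (2 + 4·3 + 4)/6 = 18/6 = 3
te_Imaging = (2 + 4·4 + 6)/6 = 24/6 = 4
te_Data extraction = (4 + 4·5 + 18)/6 = 42/6 = 7
te_Statistical analysis = (2 + 4·4 + 12)/6 = 30/6 = 5
te_Replicate run = (3 + 4·9 + 21)/6 = 60/6 = 10

Forward pass:
ES_Equipment setup = 0; EF_Equipment setup = 13
ES_Calibration = 0; EF_Calibration = 13
ES_Sample prep = 0; EF_Sample prep = 4
ES_Run assay = 0; EF_Run assay = 10
ES_Incubation = 0; EF_Incubation = 3
ES_Imaging = 4; EF_Imaging = 4+4 = 8
ES_Data extraction = 3; EF_Data extraction = 3+7 = 10
ES_Statistical analysis = 13; EF_Statistical analysis = 13+5 = 18
ES_Replicate run = max(EF_Equipment setup=13, EF_Sample prep=4, EF_Run assay=10, EF_Imaging=8, EF_Data extraction=10, EF_Statistical analysis=18) = 18; EF_Replicate run = 18+10 = 28
Expected project duration μ = 28 hours. Critical path: Calibration → Statistical analysis → Replicate run.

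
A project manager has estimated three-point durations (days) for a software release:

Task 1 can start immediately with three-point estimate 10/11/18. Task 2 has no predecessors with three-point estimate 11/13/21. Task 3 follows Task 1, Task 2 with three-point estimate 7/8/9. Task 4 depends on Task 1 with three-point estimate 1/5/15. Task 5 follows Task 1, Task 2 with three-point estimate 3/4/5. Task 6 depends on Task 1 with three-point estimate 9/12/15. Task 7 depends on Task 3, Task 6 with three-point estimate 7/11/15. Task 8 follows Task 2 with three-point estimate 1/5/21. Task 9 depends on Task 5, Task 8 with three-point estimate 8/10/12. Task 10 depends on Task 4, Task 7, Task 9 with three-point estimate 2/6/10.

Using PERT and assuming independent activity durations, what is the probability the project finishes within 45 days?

te_Task 1 = (10 + 4·11 + 18)/6 = 72/6 = 12; σ²_Task 1 = ((18−10)/6)² = 1.778
te_Task 2 = (11 + 4·13 + 21)/6 = 84/6 = 14; σ²_Task 2 = ((21−11)/6)² = 2.778
te_Task 3 = (7 + 4·8 + 9)/6 = 48/6 = 8; σ²_Task 3 = ((9−7)/6)² = 0.111
te_Task 4 = (1 + 4·5 + 15)/6 = 36/6 = 6; σ²_Task 4 = ((15−1)/6)² = 5.444
te_Task 5 = (3 + 4·4 + 5)/6 = 24/6 = 4; σ²_Task 5 = ((5−3)/6)² = 0.111
te_Task 6 = (9 + 4·12 + 15)/6 = 72/6 = 12; σ²_Task 6 = ((15−9)/6)² = 1.000
te_Task 7 = (7 + 4·11 + 15)/6 = 66/6 = 11; σ²_Task 7 = ((15−7)/6)² = 1.778
te_Task 8 = (1 + 4·5 + 21)/6 = 42/6 = 7; σ²_Task 8 = ((21−1)/6)² = 11.111
te_Task 9 = (8 + 4·10 + 12)/6 = 60/6 = 10; σ²_Task 9 = ((12−8)/6)² = 0.444
te_Task 10 = (2 + 4·6 + 10)/6 = 36/6 = 6; σ²_Task 10 = ((10−2)/6)² = 1.778

Forward pass:
ES_Task 1 = 0; EF_Task 1 = 12
ES_Task 2 = 0; EF_Task 2 = 14
ES_Task 3 = max(EF_Task 1=12, EF_Task 2=14) = 14; EF_Task 3 = 14+8 = 22
ES_Task 4 = 12; EF_Task 4 = 12+6 = 18
ES_Task 5 = max(EF_Task 1=12, EF_Task 2=14) = 14; EF_Task 5 = 14+4 = 18
ES_Task 6 = 12; EF_Task 6 = 12+12 = 24
ES_Task 7 = max(EF_Task 3=22, EF_Task 6=24) = 24; EF_Task 7 = 24+11 = 35
ES_Task 8 = 14; EF_Task 8 = 14+7 = 21
ES_Task 9 = max(EF_Task 5=18, EF_Task 8=21) = 21; EF_Task 9 = 21+10 = 31
ES_Task 10 = max(EF_Task 4=18, EF_Task 7=35, EF_Task 9=31) = 35; EF_Task 10 = 35+6 = 41
Expected project duration μ = 41 days. Critical path: Task 1 → Task 6 → Task 7 → Task 10.

Variance along critical path = 1.778 + 1.000 + 1.778 + 1.778 = 6.333; σ = √6.333 = 2.517 days.
Z = (45 − 41) / 2.517 = 1.589
P(T ≤ 45) = Φ(1.589) ≈ 0.944

0.944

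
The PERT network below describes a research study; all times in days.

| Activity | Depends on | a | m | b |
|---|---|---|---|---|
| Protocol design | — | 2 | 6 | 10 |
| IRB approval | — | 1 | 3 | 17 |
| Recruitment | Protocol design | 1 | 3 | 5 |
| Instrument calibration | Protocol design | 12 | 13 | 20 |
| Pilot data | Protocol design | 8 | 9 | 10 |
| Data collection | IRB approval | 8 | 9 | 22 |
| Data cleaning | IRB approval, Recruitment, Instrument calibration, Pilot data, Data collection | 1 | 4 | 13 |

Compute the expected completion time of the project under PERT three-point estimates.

25 days

te_Protocol design = (2 + 4·6 + 10)/6 = 36/6 = 6
te_IRB approval = (1 + 4·3 + 17)/6 = 30/6 = 5
te_Recruitment = (1 + 4·3 + 5)/6 = 18/6 = 3
te_Instrument calibration = (12 + 4·13 + 20)/6 = 84/6 = 14
te_Pilot data = (8 + 4·9 + 10)/6 = 54/6 = 9
te_Data collection = (8 + 4·9 + 22)/6 = 66/6 = 11
te_Data cleaning = (1 + 4·4 + 13)/6 = 30/6 = 5

Forward pass:
ES_Protocol design = 0; EF_Protocol design = 6
ES_IRB approval = 0; EF_IRB approval = 5
ES_Recruitment = 6; EF_Recruitment = 6+3 = 9
ES_Instrument calibration = 6; EF_Instrument calibration = 6+14 = 20
ES_Pilot data = 6; EF_Pilot data = 6+9 = 15
ES_Data collection = 5; EF_Data collection = 5+11 = 16
ES_Data cleaning = max(EF_IRB approval=5, EF_Recruitment=9, EF_Instrument calibration=20, EF_Pilot data=15, EF_Data collection=16) = 20; EF_Data cleaning = 20+5 = 25
Expected project duration μ = 25 days. Critical path: Protocol design → Instrument calibration → Data cleaning.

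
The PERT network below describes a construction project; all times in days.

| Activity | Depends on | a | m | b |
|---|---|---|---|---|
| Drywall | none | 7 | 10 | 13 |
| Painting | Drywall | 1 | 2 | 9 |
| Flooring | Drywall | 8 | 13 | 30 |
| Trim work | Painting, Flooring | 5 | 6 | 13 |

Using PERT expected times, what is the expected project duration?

32 days

te_Drywall = (7 + 4·10 + 13)/6 = 60/6 = 10
te_Painting = (1 + 4·2 + 9)/6 = 18/6 = 3
te_Flooring = (8 + 4·13 + 30)/6 = 90/6 = 15
te_Trim work = (5 + 4·6 + 13)/6 = 42/6 = 7

Forward pass:
ES_Drywall = 0; EF_Drywall = 10
ES_Painting = 10; EF_Painting = 10+3 = 13
ES_Flooring = 10; EF_Flooring = 10+15 = 25
ES_Trim work = max(EF_Painting=13, EF_Flooring=25) = 25; EF_Trim work = 25+7 = 32
Expected project duration μ = 32 days. Critical path: Drywall → Flooring → Trim work.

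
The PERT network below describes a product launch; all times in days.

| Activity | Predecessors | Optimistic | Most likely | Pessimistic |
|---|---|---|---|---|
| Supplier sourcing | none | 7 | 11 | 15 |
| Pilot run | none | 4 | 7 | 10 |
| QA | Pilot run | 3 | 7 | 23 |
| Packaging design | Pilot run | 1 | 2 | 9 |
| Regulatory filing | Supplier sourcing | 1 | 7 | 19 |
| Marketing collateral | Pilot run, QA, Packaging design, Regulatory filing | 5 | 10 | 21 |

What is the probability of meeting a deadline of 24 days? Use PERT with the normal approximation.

te_Supplier sourcing = (7 + 4·11 + 15)/6 = 66/6 = 11; σ²_Supplier sourcing = ((15−7)/6)² = 1.778
te_Pilot run = (4 + 4·7 + 10)/6 = 42/6 = 7; σ²_Pilot run = ((10−4)/6)² = 1.000
te_QA = (3 + 4·7 + 23)/6 = 54/6 = 9; σ²_QA = ((23−3)/6)² = 11.111
te_Packaging design = (1 + 4·2 + 9)/6 = 18/6 = 3; σ²_Packaging design = ((9−1)/6)² = 1.778
te_Regulatory filing = (1 + 4·7 + 19)/6 = 48/6 = 8; σ²_Regulatory filing = ((19−1)/6)² = 9.000
te_Marketing collateral = (5 + 4·10 + 21)/6 = 66/6 = 11; σ²_Marketing collateral = ((21−5)/6)² = 7.111

Forward pass:
ES_Supplier sourcing = 0; EF_Supplier sourcing = 11
ES_Pilot run = 0; EF_Pilot run = 7
ES_QA = 7; EF_QA = 7+9 = 16
ES_Packaging design = 7; EF_Packaging design = 7+3 = 10
ES_Regulatory filing = 11; EF_Regulatory filing = 11+8 = 19
ES_Marketing collateral = max(EF_Pilot run=7, EF_QA=16, EF_Packaging design=10, EF_Regulatory filing=19) = 19; EF_Marketing collateral = 19+11 = 30
Expected project duration μ = 30 days. Critical path: Supplier sourcing → Regulatory filing → Marketing collateral.

Variance along critical path = 1.778 + 9.000 + 7.111 = 17.889; σ = √17.889 = 4.230 days.
Z = (24 − 30) / 4.230 = -1.419
P(T ≤ 24) = Φ(-1.419) ≈ 0.078

0.078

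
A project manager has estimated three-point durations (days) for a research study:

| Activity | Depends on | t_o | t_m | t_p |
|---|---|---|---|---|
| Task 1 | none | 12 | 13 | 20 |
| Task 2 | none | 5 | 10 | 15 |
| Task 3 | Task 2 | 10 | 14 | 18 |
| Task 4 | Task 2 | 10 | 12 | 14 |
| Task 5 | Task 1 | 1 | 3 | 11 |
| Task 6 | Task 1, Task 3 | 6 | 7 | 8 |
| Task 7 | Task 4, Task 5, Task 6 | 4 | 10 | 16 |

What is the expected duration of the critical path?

te_Task 1 = (12 + 4·13 + 20)/6 = 84/6 = 14
te_Task 2 = (5 + 4·10 + 15)/6 = 60/6 = 10
te_Task 3 = (10 + 4·14 + 18)/6 = 84/6 = 14
te_Task 4 = (10 + 4·12 + 14)/6 = 72/6 = 12
te_Task 5 = (1 + 4·3 + 11)/6 = 24/6 = 4
te_Task 6 = (6 + 4·7 + 8)/6 = 42/6 = 7
te_Task 7 = (4 + 4·10 + 16)/6 = 60/6 = 10

Forward pass:
ES_Task 1 = 0; EF_Task 1 = 14
ES_Task 2 = 0; EF_Task 2 = 10
ES_Task 3 = 10; EF_Task 3 = 10+14 = 24
ES_Task 4 = 10; EF_Task 4 = 10+12 = 22
ES_Task 5 = 14; EF_Task 5 = 14+4 = 18
ES_Task 6 = max(EF_Task 1=14, EF_Task 3=24) = 24; EF_Task 6 = 24+7 = 31
ES_Task 7 = max(EF_Task 4=22, EF_Task 5=18, EF_Task 6=31) = 31; EF_Task 7 = 31+10 = 41
Expected project duration μ = 41 days. Critical path: Task 2 → Task 3 → Task 6 → Task 7.

41 days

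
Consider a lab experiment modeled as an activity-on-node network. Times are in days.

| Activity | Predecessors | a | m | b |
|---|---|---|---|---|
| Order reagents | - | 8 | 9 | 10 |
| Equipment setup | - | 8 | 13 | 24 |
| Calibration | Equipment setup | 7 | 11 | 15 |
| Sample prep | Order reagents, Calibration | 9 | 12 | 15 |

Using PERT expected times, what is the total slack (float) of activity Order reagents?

te_Order reagents = (8 + 4·9 + 10)/6 = 54/6 = 9
te_Equipment setup = (8 + 4·13 + 24)/6 = 84/6 = 14
te_Calibration = (7 + 4·11 + 15)/6 = 66/6 = 11
te_Sample prep = (9 + 4·12 + 15)/6 = 72/6 = 12

Forward pass:
ES_Order reagents = 0; EF_Order reagents = 9
ES_Equipment setup = 0; EF_Equipment setup = 14
ES_Calibration = 14; EF_Calibration = 14+11 = 25
ES_Sample prep = max(EF_Order reagents=9, EF_Calibration=25) = 25; EF_Sample prep = 25+12 = 37
Expected project duration μ = 37 days. Critical path: Equipment setup → Calibration → Sample prep.

Backward pass:
LF_Sample prep = 37; LS_Sample prep = 37−12 = 25
LF_Calibration = LS_Sample prep = 25; LS_Calibration = 25−11 = 14
LF_Equipment setup = LS_Calibration = 14; LS_Equipment setup = 14−14 = 0
LF_Order reagents = LS_Sample prep = 25; LS_Order reagents = 25−9 = 16
Slack_Order reagents = LS_Order reagents − ES_Order reagents = 16 − 0 = 16

16 days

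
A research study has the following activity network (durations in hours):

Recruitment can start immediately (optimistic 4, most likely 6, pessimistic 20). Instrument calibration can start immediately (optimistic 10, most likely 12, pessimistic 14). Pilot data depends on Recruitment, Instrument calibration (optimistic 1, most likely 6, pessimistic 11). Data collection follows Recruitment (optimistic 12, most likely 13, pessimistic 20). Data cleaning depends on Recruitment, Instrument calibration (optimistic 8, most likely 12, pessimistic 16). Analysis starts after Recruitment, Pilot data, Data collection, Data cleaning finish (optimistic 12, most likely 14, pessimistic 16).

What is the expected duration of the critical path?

38 hours

te_Recruitment = (4 + 4·6 + 20)/6 = 48/6 = 8
te_Instrument calibration = (10 + 4·12 + 14)/6 = 72/6 = 12
te_Pilot data = (1 + 4·6 + 11)/6 = 36/6 = 6
te_Data collection = (12 + 4·13 + 20)/6 = 84/6 = 14
te_Data cleaning = (8 + 4·12 + 16)/6 = 72/6 = 12
te_Analysis = (12 + 4·14 + 16)/6 = 84/6 = 14

Forward pass:
ES_Recruitment = 0; EF_Recruitment = 8
ES_Instrument calibration = 0; EF_Instrument calibration = 12
ES_Pilot data = max(EF_Recruitment=8, EF_Instrument calibration=12) = 12; EF_Pilot data = 12+6 = 18
ES_Data collection = 8; EF_Data collection = 8+14 = 22
ES_Data cleaning = max(EF_Recruitment=8, EF_Instrument calibration=12) = 12; EF_Data cleaning = 12+12 = 24
ES_Analysis = max(EF_Recruitment=8, EF_Pilot data=18, EF_Data collection=22, EF_Data cleaning=24) = 24; EF_Analysis = 24+14 = 38
Expected project duration μ = 38 hours. Critical path: Instrument calibration → Data cleaning → Analysis.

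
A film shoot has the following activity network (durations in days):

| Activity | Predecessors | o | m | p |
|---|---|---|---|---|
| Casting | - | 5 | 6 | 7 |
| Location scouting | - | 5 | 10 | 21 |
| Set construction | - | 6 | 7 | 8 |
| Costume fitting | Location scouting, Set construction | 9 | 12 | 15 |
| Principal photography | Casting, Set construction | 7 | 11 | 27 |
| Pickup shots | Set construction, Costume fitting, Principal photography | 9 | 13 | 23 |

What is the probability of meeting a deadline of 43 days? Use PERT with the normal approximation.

0.948

te_Casting = (5 + 4·6 + 7)/6 = 36/6 = 6; σ²_Casting = ((7−5)/6)² = 0.111
te_Location scouting = (5 + 4·10 + 21)/6 = 66/6 = 11; σ²_Location scouting = ((21−5)/6)² = 7.111
te_Set construction = (6 + 4·7 + 8)/6 = 42/6 = 7; σ²_Set construction = ((8−6)/6)² = 0.111
te_Costume fitting = (9 + 4·12 + 15)/6 = 72/6 = 12; σ²_Costume fitting = ((15−9)/6)² = 1.000
te_Principal photography = (7 + 4·11 + 27)/6 = 78/6 = 13; σ²_Principal photography = ((27−7)/6)² = 11.111
te_Pickup shots = (9 + 4·13 + 23)/6 = 84/6 = 14; σ²_Pickup shots = ((23−9)/6)² = 5.444

Forward pass:
ES_Casting = 0; EF_Casting = 6
ES_Location scouting = 0; EF_Location scouting = 11
ES_Set construction = 0; EF_Set construction = 7
ES_Costume fitting = max(EF_Location scouting=11, EF_Set construction=7) = 11; EF_Costume fitting = 11+12 = 23
ES_Principal photography = max(EF_Casting=6, EF_Set construction=7) = 7; EF_Principal photography = 7+13 = 20
ES_Pickup shots = max(EF_Set construction=7, EF_Costume fitting=23, EF_Principal photography=20) = 23; EF_Pickup shots = 23+14 = 37
Expected project duration μ = 37 days. Critical path: Location scouting → Costume fitting → Pickup shots.

Variance along critical path = 7.111 + 1.000 + 5.444 = 13.556; σ = √13.556 = 3.682 days.
Z = (43 − 37) / 3.682 = 1.630
P(T ≤ 43) = Φ(1.630) ≈ 0.948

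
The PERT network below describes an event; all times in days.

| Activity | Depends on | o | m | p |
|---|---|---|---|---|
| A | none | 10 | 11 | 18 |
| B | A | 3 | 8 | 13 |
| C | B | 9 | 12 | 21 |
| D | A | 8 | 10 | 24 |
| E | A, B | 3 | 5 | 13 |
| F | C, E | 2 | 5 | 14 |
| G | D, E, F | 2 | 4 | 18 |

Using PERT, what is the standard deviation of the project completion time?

4.43 days

te_A = (10 + 4·11 + 18)/6 = 72/6 = 12; σ²_A = ((18−10)/6)² = 1.778
te_B = (3 + 4·8 + 13)/6 = 48/6 = 8; σ²_B = ((13−3)/6)² = 2.778
te_C = (9 + 4·12 + 21)/6 = 78/6 = 13; σ²_C = ((21−9)/6)² = 4.000
te_D = (8 + 4·10 + 24)/6 = 72/6 = 12; σ²_D = ((24−8)/6)² = 7.111
te_E = (3 + 4·5 + 13)/6 = 36/6 = 6; σ²_E = ((13−3)/6)² = 2.778
te_F = (2 + 4·5 + 14)/6 = 36/6 = 6; σ²_F = ((14−2)/6)² = 4.000
te_G = (2 + 4·4 + 18)/6 = 36/6 = 6; σ²_G = ((18−2)/6)² = 7.111

Forward pass:
ES_A = 0; EF_A = 12
ES_B = 12; EF_B = 12+8 = 20
ES_C = 20; EF_C = 20+13 = 33
ES_D = 12; EF_D = 12+12 = 24
ES_E = max(EF_A=12, EF_B=20) = 20; EF_E = 20+6 = 26
ES_F = max(EF_C=33, EF_E=26) = 33; EF_F = 33+6 = 39
ES_G = max(EF_D=24, EF_E=26, EF_F=39) = 39; EF_G = 39+6 = 45
Expected project duration μ = 45 days. Critical path: A → B → C → F → G.

Variance along critical path = 1.778 + 2.778 + 4.000 + 4.000 + 7.111 = 19.667
σ = √19.667 = 4.435 days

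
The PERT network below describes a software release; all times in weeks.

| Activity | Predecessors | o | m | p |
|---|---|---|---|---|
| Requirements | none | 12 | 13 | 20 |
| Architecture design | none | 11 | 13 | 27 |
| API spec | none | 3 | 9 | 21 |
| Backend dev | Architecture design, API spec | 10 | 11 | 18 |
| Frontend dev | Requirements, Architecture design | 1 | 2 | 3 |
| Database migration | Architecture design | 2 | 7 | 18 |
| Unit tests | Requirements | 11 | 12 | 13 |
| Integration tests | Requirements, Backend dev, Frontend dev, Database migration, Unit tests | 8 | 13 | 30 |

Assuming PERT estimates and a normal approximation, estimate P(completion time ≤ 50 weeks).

te_Requirements = (12 + 4·13 + 20)/6 = 84/6 = 14; σ²_Requirements = ((20−12)/6)² = 1.778
te_Architecture design = (11 + 4·13 + 27)/6 = 90/6 = 15; σ²_Architecture design = ((27−11)/6)² = 7.111
te_API spec = (3 + 4·9 + 21)/6 = 60/6 = 10; σ²_API spec = ((21−3)/6)² = 9.000
te_Backend dev = (10 + 4·11 + 18)/6 = 72/6 = 12; σ²_Backend dev = ((18−10)/6)² = 1.778
te_Frontend dev = (1 + 4·2 + 3)/6 = 12/6 = 2; σ²_Frontend dev = ((3−1)/6)² = 0.111
te_Database migration = (2 + 4·7 + 18)/6 = 48/6 = 8; σ²_Database migration = ((18−2)/6)² = 7.111
te_Unit tests = (11 + 4·12 + 13)/6 = 72/6 = 12; σ²_Unit tests = ((13−11)/6)² = 0.111
te_Integration tests = (8 + 4·13 + 30)/6 = 90/6 = 15; σ²_Integration tests = ((30−8)/6)² = 13.444

Forward pass:
ES_Requirements = 0; EF_Requirements = 14
ES_Architecture design = 0; EF_Architecture design = 15
ES_API spec = 0; EF_API spec = 10
ES_Backend dev = max(EF_Architecture design=15, EF_API spec=10) = 15; EF_Backend dev = 15+12 = 27
ES_Frontend dev = max(EF_Requirements=14, EF_Architecture design=15) = 15; EF_Frontend dev = 15+2 = 17
ES_Database migration = 15; EF_Database migration = 15+8 = 23
ES_Unit tests = 14; EF_Unit tests = 14+12 = 26
ES_Integration tests = max(EF_Requirements=14, EF_Backend dev=27, EF_Frontend dev=17, EF_Database migration=23, EF_Unit tests=26) = 27; EF_Integration tests = 27+15 = 42
Expected project duration μ = 42 weeks. Critical path: Architecture design → Backend dev → Integration tests.

Variance along critical path = 7.111 + 1.778 + 13.444 = 22.333; σ = √22.333 = 4.726 weeks.
Z = (50 − 42) / 4.726 = 1.693
P(T ≤ 50) = Φ(1.693) ≈ 0.955

0.955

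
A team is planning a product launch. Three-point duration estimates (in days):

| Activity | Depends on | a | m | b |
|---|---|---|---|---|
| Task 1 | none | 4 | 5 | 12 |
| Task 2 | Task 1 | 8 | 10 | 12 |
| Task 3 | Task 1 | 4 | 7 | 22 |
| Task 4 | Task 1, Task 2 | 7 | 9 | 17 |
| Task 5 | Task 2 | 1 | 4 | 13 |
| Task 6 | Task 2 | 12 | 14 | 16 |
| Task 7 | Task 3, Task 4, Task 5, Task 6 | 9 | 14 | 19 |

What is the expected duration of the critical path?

te_Task 1 = (4 + 4·5 + 12)/6 = 36/6 = 6
te_Task 2 = (8 + 4·10 + 12)/6 = 60/6 = 10
te_Task 3 = (4 + 4·7 + 22)/6 = 54/6 = 9
te_Task 4 = (7 + 4·9 + 17)/6 = 60/6 = 10
te_Task 5 = (1 + 4·4 + 13)/6 = 30/6 = 5
te_Task 6 = (12 + 4·14 + 16)/6 = 84/6 = 14
te_Task 7 = (9 + 4·14 + 19)/6 = 84/6 = 14

Forward pass:
ES_Task 1 = 0; EF_Task 1 = 6
ES_Task 2 = 6; EF_Task 2 = 6+10 = 16
ES_Task 3 = 6; EF_Task 3 = 6+9 = 15
ES_Task 4 = max(EF_Task 1=6, EF_Task 2=16) = 16; EF_Task 4 = 16+10 = 26
ES_Task 5 = 16; EF_Task 5 = 16+5 = 21
ES_Task 6 = 16; EF_Task 6 = 16+14 = 30
ES_Task 7 = max(EF_Task 3=15, EF_Task 4=26, EF_Task 5=21, EF_Task 6=30) = 30; EF_Task 7 = 30+14 = 44
Expected project duration μ = 44 days. Critical path: Task 1 → Task 2 → Task 6 → Task 7.

44 days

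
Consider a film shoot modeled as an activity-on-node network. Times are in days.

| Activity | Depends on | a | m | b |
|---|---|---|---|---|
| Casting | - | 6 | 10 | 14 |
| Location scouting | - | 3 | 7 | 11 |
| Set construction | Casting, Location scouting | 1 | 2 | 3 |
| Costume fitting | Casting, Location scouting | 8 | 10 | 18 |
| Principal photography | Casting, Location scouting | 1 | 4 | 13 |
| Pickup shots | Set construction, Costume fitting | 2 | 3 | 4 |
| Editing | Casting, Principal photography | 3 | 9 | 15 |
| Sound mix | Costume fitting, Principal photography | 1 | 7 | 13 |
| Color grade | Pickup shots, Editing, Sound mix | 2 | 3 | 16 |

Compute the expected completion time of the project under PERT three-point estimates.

te_Casting = (6 + 4·10 + 14)/6 = 60/6 = 10
te_Location scouting = (3 + 4·7 + 11)/6 = 42/6 = 7
te_Set construction = (1 + 4·2 + 3)/6 = 12/6 = 2
te_Costume fitting = (8 + 4·10 + 18)/6 = 66/6 = 11
te_Principal photography = (1 + 4·4 + 13)/6 = 30/6 = 5
te_Pickup shots = (2 + 4·3 + 4)/6 = 18/6 = 3
te_Editing = (3 + 4·9 + 15)/6 = 54/6 = 9
te_Sound mix = (1 + 4·7 + 13)/6 = 42/6 = 7
te_Color grade = (2 + 4·3 + 16)/6 = 30/6 = 5

Forward pass:
ES_Casting = 0; EF_Casting = 10
ES_Location scouting = 0; EF_Location scouting = 7
ES_Set construction = max(EF_Casting=10, EF_Location scouting=7) = 10; EF_Set construction = 10+2 = 12
ES_Costume fitting = max(EF_Casting=10, EF_Location scouting=7) = 10; EF_Costume fitting = 10+11 = 21
ES_Principal photography = max(EF_Casting=10, EF_Location scouting=7) = 10; EF_Principal photography = 10+5 = 15
ES_Pickup shots = max(EF_Set construction=12, EF_Costume fitting=21) = 21; EF_Pickup shots = 21+3 = 24
ES_Editing = max(EF_Casting=10, EF_Principal photography=15) = 15; EF_Editing = 15+9 = 24
ES_Sound mix = max(EF_Costume fitting=21, EF_Principal photography=15) = 21; EF_Sound mix = 21+7 = 28
ES_Color grade = max(EF_Pickup shots=24, EF_Editing=24, EF_Sound mix=28) = 28; EF_Color grade = 28+5 = 33
Expected project duration μ = 33 days. Critical path: Casting → Costume fitting → Sound mix → Color grade.

33 days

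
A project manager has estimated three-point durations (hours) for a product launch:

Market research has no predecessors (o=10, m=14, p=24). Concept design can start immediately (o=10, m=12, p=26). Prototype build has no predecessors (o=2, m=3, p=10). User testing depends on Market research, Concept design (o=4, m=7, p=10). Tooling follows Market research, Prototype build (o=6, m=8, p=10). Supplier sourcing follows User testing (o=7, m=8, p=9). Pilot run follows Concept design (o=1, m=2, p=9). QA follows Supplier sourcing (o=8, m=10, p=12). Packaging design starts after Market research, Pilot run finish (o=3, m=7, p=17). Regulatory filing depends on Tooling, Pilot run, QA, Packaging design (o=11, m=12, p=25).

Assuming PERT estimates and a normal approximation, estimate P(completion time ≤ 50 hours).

0.128

te_Market research = (10 + 4·14 + 24)/6 = 90/6 = 15; σ²_Market research = ((24−10)/6)² = 5.444
te_Concept design = (10 + 4·12 + 26)/6 = 84/6 = 14; σ²_Concept design = ((26−10)/6)² = 7.111
te_Prototype build = (2 + 4·3 + 10)/6 = 24/6 = 4; σ²_Prototype build = ((10−2)/6)² = 1.778
te_User testing = (4 + 4·7 + 10)/6 = 42/6 = 7; σ²_User testing = ((10−4)/6)² = 1.000
te_Tooling = (6 + 4·8 + 10)/6 = 48/6 = 8; σ²_Tooling = ((10−6)/6)² = 0.444
te_Supplier sourcing = (7 + 4·8 + 9)/6 = 48/6 = 8; σ²_Supplier sourcing = ((9−7)/6)² = 0.111
te_Pilot run = (1 + 4·2 + 9)/6 = 18/6 = 3; σ²_Pilot run = ((9−1)/6)² = 1.778
te_QA = (8 + 4·10 + 12)/6 = 60/6 = 10; σ²_QA = ((12−8)/6)² = 0.444
te_Packaging design = (3 + 4·7 + 17)/6 = 48/6 = 8; σ²_Packaging design = ((17−3)/6)² = 5.444
te_Regulatory filing = (11 + 4·12 + 25)/6 = 84/6 = 14; σ²_Regulatory filing = ((25−11)/6)² = 5.444

Forward pass:
ES_Market research = 0; EF_Market research = 15
ES_Concept design = 0; EF_Concept design = 14
ES_Prototype build = 0; EF_Prototype build = 4
ES_User testing = max(EF_Market research=15, EF_Concept design=14) = 15; EF_User testing = 15+7 = 22
ES_Tooling = max(EF_Market research=15, EF_Prototype build=4) = 15; EF_Tooling = 15+8 = 23
ES_Supplier sourcing = 22; EF_Supplier sourcing = 22+8 = 30
ES_Pilot run = 14; EF_Pilot run = 14+3 = 17
ES_QA = 30; EF_QA = 30+10 = 40
ES_Packaging design = max(EF_Market research=15, EF_Pilot run=17) = 17; EF_Packaging design = 17+8 = 25
ES_Regulatory filing = max(EF_Tooling=23, EF_Pilot run=17, EF_QA=40, EF_Packaging design=25) = 40; EF_Regulatory filing = 40+14 = 54
Expected project duration μ = 54 hours. Critical path: Market research → User testing → Supplier sourcing → QA → Regulatory filing.

Variance along critical path = 5.444 + 1.000 + 0.111 + 0.444 + 5.444 = 12.444; σ = √12.444 = 3.528 hours.
Z = (50 − 54) / 3.528 = -1.134
P(T ≤ 50) = Φ(-1.134) ≈ 0.128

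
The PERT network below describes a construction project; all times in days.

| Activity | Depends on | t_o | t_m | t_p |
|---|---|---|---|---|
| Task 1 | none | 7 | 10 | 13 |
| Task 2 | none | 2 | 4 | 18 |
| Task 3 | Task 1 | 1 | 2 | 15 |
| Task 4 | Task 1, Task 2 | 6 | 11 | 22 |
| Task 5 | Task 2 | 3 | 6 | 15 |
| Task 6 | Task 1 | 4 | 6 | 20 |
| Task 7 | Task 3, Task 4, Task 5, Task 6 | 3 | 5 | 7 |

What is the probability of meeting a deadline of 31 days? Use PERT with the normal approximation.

te_Task 1 = (7 + 4·10 + 13)/6 = 60/6 = 10; σ²_Task 1 = ((13−7)/6)² = 1.000
te_Task 2 = (2 + 4·4 + 18)/6 = 36/6 = 6; σ²_Task 2 = ((18−2)/6)² = 7.111
te_Task 3 = (1 + 4·2 + 15)/6 = 24/6 = 4; σ²_Task 3 = ((15−1)/6)² = 5.444
te_Task 4 = (6 + 4·11 + 22)/6 = 72/6 = 12; σ²_Task 4 = ((22−6)/6)² = 7.111
te_Task 5 = (3 + 4·6 + 15)/6 = 42/6 = 7; σ²_Task 5 = ((15−3)/6)² = 4.000
te_Task 6 = (4 + 4·6 + 20)/6 = 48/6 = 8; σ²_Task 6 = ((20−4)/6)² = 7.111
te_Task 7 = (3 + 4·5 + 7)/6 = 30/6 = 5; σ²_Task 7 = ((7−3)/6)² = 0.444

Forward pass:
ES_Task 1 = 0; EF_Task 1 = 10
ES_Task 2 = 0; EF_Task 2 = 6
ES_Task 3 = 10; EF_Task 3 = 10+4 = 14
ES_Task 4 = max(EF_Task 1=10, EF_Task 2=6) = 10; EF_Task 4 = 10+12 = 22
ES_Task 5 = 6; EF_Task 5 = 6+7 = 13
ES_Task 6 = 10; EF_Task 6 = 10+8 = 18
ES_Task 7 = max(EF_Task 3=14, EF_Task 4=22, EF_Task 5=13, EF_Task 6=18) = 22; EF_Task 7 = 22+5 = 27
Expected project duration μ = 27 days. Critical path: Task 1 → Task 4 → Task 7.

Variance along critical path = 1.000 + 7.111 + 0.444 = 8.556; σ = √8.556 = 2.925 days.
Z = (31 − 27) / 2.925 = 1.368
P(T ≤ 31) = Φ(1.368) ≈ 0.914

0.914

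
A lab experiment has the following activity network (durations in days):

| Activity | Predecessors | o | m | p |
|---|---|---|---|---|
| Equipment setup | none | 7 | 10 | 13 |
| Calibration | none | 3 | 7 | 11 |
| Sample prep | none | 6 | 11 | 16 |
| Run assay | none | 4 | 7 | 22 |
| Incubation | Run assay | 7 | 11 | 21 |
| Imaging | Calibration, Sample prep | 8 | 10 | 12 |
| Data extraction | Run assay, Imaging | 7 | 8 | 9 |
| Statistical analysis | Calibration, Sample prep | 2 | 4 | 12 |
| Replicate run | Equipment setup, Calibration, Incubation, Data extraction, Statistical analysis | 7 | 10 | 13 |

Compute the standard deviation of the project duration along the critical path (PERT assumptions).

2.08 days

te_Equipment setup = (7 + 4·10 + 13)/6 = 60/6 = 10; σ²_Equipment setup = ((13−7)/6)² = 1.000
te_Calibration = (3 + 4·7 + 11)/6 = 42/6 = 7; σ²_Calibration = ((11−3)/6)² = 1.778
te_Sample prep = (6 + 4·11 + 16)/6 = 66/6 = 11; σ²_Sample prep = ((16−6)/6)² = 2.778
te_Run assay = (4 + 4·7 + 22)/6 = 54/6 = 9; σ²_Run assay = ((22−4)/6)² = 9.000
te_Incubation = (7 + 4·11 + 21)/6 = 72/6 = 12; σ²_Incubation = ((21−7)/6)² = 5.444
te_Imaging = (8 + 4·10 + 12)/6 = 60/6 = 10; σ²_Imaging = ((12−8)/6)² = 0.444
te_Data extraction = (7 + 4·8 + 9)/6 = 48/6 = 8; σ²_Data extraction = ((9−7)/6)² = 0.111
te_Statistical analysis = (2 + 4·4 + 12)/6 = 30/6 = 5; σ²_Statistical analysis = ((12−2)/6)² = 2.778
te_Replicate run = (7 + 4·10 + 13)/6 = 60/6 = 10; σ²_Replicate run = ((13−7)/6)² = 1.000

Forward pass:
ES_Equipment setup = 0; EF_Equipment setup = 10
ES_Calibration = 0; EF_Calibration = 7
ES_Sample prep = 0; EF_Sample prep = 11
ES_Run assay = 0; EF_Run assay = 9
ES_Incubation = 9; EF_Incubation = 9+12 = 21
ES_Imaging = max(EF_Calibration=7, EF_Sample prep=11) = 11; EF_Imaging = 11+10 = 21
ES_Data extraction = max(EF_Run assay=9, EF_Imaging=21) = 21; EF_Data extraction = 21+8 = 29
ES_Statistical analysis = max(EF_Calibration=7, EF_Sample prep=11) = 11; EF_Statistical analysis = 11+5 = 16
ES_Replicate run = max(EF_Equipment setup=10, EF_Calibration=7, EF_Incubation=21, EF_Data extraction=29, EF_Statistical analysis=16) = 29; EF_Replicate run = 29+10 = 39
Expected project duration μ = 39 days. Critical path: Sample prep → Imaging → Data extraction → Replicate run.

Variance along critical path = 2.778 + 0.444 + 0.111 + 1.000 = 4.333
σ = √4.333 = 2.082 days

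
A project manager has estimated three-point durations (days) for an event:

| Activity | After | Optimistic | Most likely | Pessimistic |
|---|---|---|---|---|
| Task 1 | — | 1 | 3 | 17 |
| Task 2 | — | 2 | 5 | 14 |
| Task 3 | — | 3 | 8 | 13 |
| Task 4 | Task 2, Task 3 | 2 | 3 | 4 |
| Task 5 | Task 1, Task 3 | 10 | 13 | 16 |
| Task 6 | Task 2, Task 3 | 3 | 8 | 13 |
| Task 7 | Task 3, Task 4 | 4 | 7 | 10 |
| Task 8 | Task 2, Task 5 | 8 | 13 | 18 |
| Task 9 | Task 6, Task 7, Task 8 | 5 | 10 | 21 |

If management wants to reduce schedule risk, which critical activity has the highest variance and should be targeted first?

Task 9

te_Task 1 = (1 + 4·3 + 17)/6 = 30/6 = 5; σ²_Task 1 = ((17−1)/6)² = 7.111
te_Task 2 = (2 + 4·5 + 14)/6 = 36/6 = 6; σ²_Task 2 = ((14−2)/6)² = 4.000
te_Task 3 = (3 + 4·8 + 13)/6 = 48/6 = 8; σ²_Task 3 = ((13−3)/6)² = 2.778
te_Task 4 = (2 + 4·3 + 4)/6 = 18/6 = 3; σ²_Task 4 = ((4−2)/6)² = 0.111
te_Task 5 = (10 + 4·13 + 16)/6 = 78/6 = 13; σ²_Task 5 = ((16−10)/6)² = 1.000
te_Task 6 = (3 + 4·8 + 13)/6 = 48/6 = 8; σ²_Task 6 = ((13−3)/6)² = 2.778
te_Task 7 = (4 + 4·7 + 10)/6 = 42/6 = 7; σ²_Task 7 = ((10−4)/6)² = 1.000
te_Task 8 = (8 + 4·13 + 18)/6 = 78/6 = 13; σ²_Task 8 = ((18−8)/6)² = 2.778
te_Task 9 = (5 + 4·10 + 21)/6 = 66/6 = 11; σ²_Task 9 = ((21−5)/6)² = 7.111

Forward pass:
ES_Task 1 = 0; EF_Task 1 = 5
ES_Task 2 = 0; EF_Task 2 = 6
ES_Task 3 = 0; EF_Task 3 = 8
ES_Task 4 = max(EF_Task 2=6, EF_Task 3=8) = 8; EF_Task 4 = 8+3 = 11
ES_Task 5 = max(EF_Task 1=5, EF_Task 3=8) = 8; EF_Task 5 = 8+13 = 21
ES_Task 6 = max(EF_Task 2=6, EF_Task 3=8) = 8; EF_Task 6 = 8+8 = 16
ES_Task 7 = max(EF_Task 3=8, EF_Task 4=11) = 11; EF_Task 7 = 11+7 = 18
ES_Task 8 = max(EF_Task 2=6, EF_Task 5=21) = 21; EF_Task 8 = 21+13 = 34
ES_Task 9 = max(EF_Task 6=16, EF_Task 7=18, EF_Task 8=34) = 34; EF_Task 9 = 34+11 = 45
Expected project duration μ = 45 days. Critical path: Task 3 → Task 5 → Task 8 → Task 9.

Variances on critical path: σ²_Task 3=2.778, σ²_Task 5=1.000, σ²_Task 8=2.778, σ²_Task 9=7.111.
Largest is σ²_Task 9 = 7.111.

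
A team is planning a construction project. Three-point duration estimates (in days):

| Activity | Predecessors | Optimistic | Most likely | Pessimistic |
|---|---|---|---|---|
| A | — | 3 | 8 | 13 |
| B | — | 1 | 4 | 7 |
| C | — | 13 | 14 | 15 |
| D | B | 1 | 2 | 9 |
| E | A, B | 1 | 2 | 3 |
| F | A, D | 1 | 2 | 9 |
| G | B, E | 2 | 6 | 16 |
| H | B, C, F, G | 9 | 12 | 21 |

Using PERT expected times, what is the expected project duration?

te_A = (3 + 4·8 + 13)/6 = 48/6 = 8
te_B = (1 + 4·4 + 7)/6 = 24/6 = 4
te_C = (13 + 4·14 + 15)/6 = 84/6 = 14
te_D = (1 + 4·2 + 9)/6 = 18/6 = 3
te_E = (1 + 4·2 + 3)/6 = 12/6 = 2
te_F = (1 + 4·2 + 9)/6 = 18/6 = 3
te_G = (2 + 4·6 + 16)/6 = 42/6 = 7
te_H = (9 + 4·12 + 21)/6 = 78/6 = 13

Forward pass:
ES_A = 0; EF_A = 8
ES_B = 0; EF_B = 4
ES_C = 0; EF_C = 14
ES_D = 4; EF_D = 4+3 = 7
ES_E = max(EF_A=8, EF_B=4) = 8; EF_E = 8+2 = 10
ES_F = max(EF_A=8, EF_D=7) = 8; EF_F = 8+3 = 11
ES_G = max(EF_B=4, EF_E=10) = 10; EF_G = 10+7 = 17
ES_H = max(EF_B=4, EF_C=14, EF_F=11, EF_G=17) = 17; EF_H = 17+13 = 30
Expected project duration μ = 30 days. Critical path: A → E → G → H.

30 days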